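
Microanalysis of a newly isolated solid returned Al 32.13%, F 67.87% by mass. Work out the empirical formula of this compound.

Assume 100 g: 32.13 g Al, 67.87 g F.
Al: 32.13 g ÷ 26.98 g/mol = 1.191 mol
F: 67.87 g ÷ 19.00 g/mol = 3.572 mol
Divide by the smallest (1.191 mol Al): Al 1.000, F 3.000
Ratio ≈ 1:3, so the empirical formula is AlF3

AlF3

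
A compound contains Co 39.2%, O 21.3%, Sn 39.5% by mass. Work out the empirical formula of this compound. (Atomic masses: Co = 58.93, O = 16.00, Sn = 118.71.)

Assume 100 g: 39.2 g Co, 21.3 g O, 39.5 g Sn.
n(Co) = 39.2/58.93 = 0.6652, n(O) = 21.3/16.00 = 1.331, n(Sn) = 39.5/118.71 = 0.3327
Smallest is Sn at 0.3327 mol; normalising gives Co 1.999, O 4.001, Sn 1.000
→ Co2O4Sn

Co2O4Sn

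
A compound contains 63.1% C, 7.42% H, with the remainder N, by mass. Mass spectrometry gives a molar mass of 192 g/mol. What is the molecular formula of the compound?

Assume 100 g: 63.1 g C, 7.42 g H, 29.48 g N.
n(C) = 63.1/12.01 = 5.254, n(H) = 7.42/1.008 = 7.361, n(N) = 29.48/14.01 = 2.104
Divide by the smallest (2.104 mol N): C 2.497, H 3.498, N 1.000
Scaling by 2: C 4.99, H 7.00, N 2.00 → C5H7N2
Empirical-formula mass = 95.13 g/mol
n = 192 / 95.13 = 2.02 ≈ 2
Molecular formula = (C5H7N2)×2 = C10H14N4

C10H14N4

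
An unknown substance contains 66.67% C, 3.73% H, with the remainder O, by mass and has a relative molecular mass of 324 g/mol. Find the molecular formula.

Assume 100 g: 66.67 g C, 3.73 g H, 29.6 g O.
n(C) = 66.67/12.01 = 5.551, n(H) = 3.73/1.008 = 3.7, n(O) = 29.6/16.00 = 1.85
Ratios (÷ 1.85): C 3.001, H 2.000, O 1.000
≈ 3:2:1 → C3H2O
Empirical-formula mass = 54.05 g/mol
n = 324 / 54.05 = 5.99 ≈ 6
Molecular formula = (C3H2O)×6 = C18H12O6

C18H12O6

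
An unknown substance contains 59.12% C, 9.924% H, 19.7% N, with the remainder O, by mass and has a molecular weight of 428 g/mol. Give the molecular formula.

C21H42N6O3

Assume 100 g: 59.12 g C, 9.924 g H, 19.7 g N, 11.256 g O.
Moles — C: 59.12 / 12.01 = 4.923 mol; H: 9.924 / 1.008 = 9.845 mol; N: 19.7 / 14.01 = 1.406 mol; O: 11.256 / 16.00 = 0.7035 mol
Ratios (÷ 0.7035): C 6.997, H 13.995, N 1.999, O 1.000
→ C7H14N2O
Empirical-formula mass = 142.20 g/mol
n = 428 / 142.20 = 3.01 ≈ 3
Molecular formula = (C7H14N2O)×3 = C21H42N6O3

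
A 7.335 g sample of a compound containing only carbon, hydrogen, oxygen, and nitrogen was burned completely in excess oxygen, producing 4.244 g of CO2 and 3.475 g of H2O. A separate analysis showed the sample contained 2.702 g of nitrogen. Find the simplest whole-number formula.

CH4N2O2

mol C = 4.244 / 44.01 = 0.09643; mass C = 0.09643 × 12.01 = 1.158 g
mol H = 2 × (3.475 / 18.02) = 0.3857; mass H = 0.3857 × 1.008 = 0.3888 g
mol N = 2.702 / 14.01 = 0.1929
mass O = 7.335 − (4.249) = 3.086 g → mol O = 0.1929
Divide by the smallest (0.09643 mol C): C 1.000, H 4.000, N 2.000, O 2.000
→ CH4N2O2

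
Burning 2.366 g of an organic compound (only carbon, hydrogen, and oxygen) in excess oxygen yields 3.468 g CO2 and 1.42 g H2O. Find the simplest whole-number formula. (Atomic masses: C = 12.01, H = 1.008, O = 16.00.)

CH2O

mol C = 3.468 / 44.01 = 0.07880; mass C = 0.07880 × 12.01 = 0.9464 g
mol H = 2 × (1.42 / 18.02) = 0.1576; mass H = 0.1576 × 1.008 = 0.1589 g
mass O = 2.366 − (1.105) = 1.261 g → mol O = 0.07880
Divide by the smallest (0.0788 mol O): C 1.000, H 2.000, O 1.000
Ratio ≈ 1:2:1, so the empirical formula is CH2O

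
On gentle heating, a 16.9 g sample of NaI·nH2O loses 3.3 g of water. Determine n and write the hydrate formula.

NaI·2H2O

Mass of anhydrous NaI = 16.9 − 3.3 = 13.6 g
mol H2O = 3.3 / 18.02 = 0.1831
Molar mass of NaI = 149.89 g/mol → mol NaI = 13.6 / 149.89 = 0.09073
n = 0.1831 / 0.09073 = 2.02 ≈ 2 → NaI·2H2O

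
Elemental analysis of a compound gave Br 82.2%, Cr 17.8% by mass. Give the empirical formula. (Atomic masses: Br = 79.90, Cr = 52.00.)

Assume 100 g: 82.2 g Br, 17.8 g Cr.
Moles — Br: 82.2 / 79.90 = 1.029 mol; Cr: 17.8 / 52.00 = 0.3423 mol
Ratios (÷ 0.3423): Br 3.005, Cr 1.000
→ Br3Cr

Br3Cr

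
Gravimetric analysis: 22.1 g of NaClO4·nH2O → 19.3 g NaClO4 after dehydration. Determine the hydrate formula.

Mass of water lost = 22.1 − 19.3 = 2.8 g → 2.8 / 18.02 = 0.1554 mol H2O
Molar mass of NaClO4 = 122.44 g/mol → mol NaClO4 = 19.3 / 122.44 = 0.1576
n = 0.1554 / 0.1576 = 0.99 ≈ 1 → NaClO4·H2O

NaClO4·H2O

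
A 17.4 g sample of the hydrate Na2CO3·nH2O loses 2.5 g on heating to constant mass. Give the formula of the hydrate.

Na2CO3·H2O

Mass of anhydrous Na2CO3 = 17.4 − 2.5 = 14.9 g
mol H2O = 2.5 / 18.02 = 0.1387
Molar mass of Na2CO3 = 105.99 g/mol → mol Na2CO3 = 14.9 / 105.99 = 0.1406
n = 0.1387 / 0.1406 = 0.99 ≈ 1 → Na2CO3·H2O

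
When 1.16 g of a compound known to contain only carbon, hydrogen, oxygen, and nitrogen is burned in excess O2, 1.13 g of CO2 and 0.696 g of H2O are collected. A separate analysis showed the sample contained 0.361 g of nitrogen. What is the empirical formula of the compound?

mol C = 1.13 / 44.01 = 0.02568; mass C = 0.02568 × 12.01 = 0.3084 g
mol H = 2 × (0.696 / 18.02) = 0.07725; mass H = 0.07725 × 1.008 = 0.07787 g
mol N = 0.361 / 14.01 = 0.02577
mass O = 1.16 − (0.7472) = 0.4128 g → mol O = 0.02580
Divide by the smallest (0.02568 mol C): C 1.000, H 3.009, N 1.004, O 1.005
→ CH3NO

CH3NO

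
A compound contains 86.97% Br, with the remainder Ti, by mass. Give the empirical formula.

Assume 100 g: 86.97 g Br, 13.03 g Ti.
Moles — Br: 86.97 / 79.90 = 1.088 mol; Ti: 13.03 / 47.87 = 0.2722 mol
Ratios (÷ 0.2722): Br 3.999, Ti 1.000
Ratio ≈ 4:1, so the empirical formula is Br4Ti

Br4Ti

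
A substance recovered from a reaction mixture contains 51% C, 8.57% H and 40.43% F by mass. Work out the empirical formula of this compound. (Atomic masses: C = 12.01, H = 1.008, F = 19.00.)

C2H4F

Assume 100 g: 51 g C, 8.57 g H, 40.43 g F.
C: 51 g ÷ 12.01 g/mol = 4.246 mol
H: 8.57 g ÷ 1.008 g/mol = 8.502 mol
F: 40.43 g ÷ 19.00 g/mol = 2.128 mol
Divide by the smallest (2.128 mol F): C 1.996, H 3.995, F 1.000
≈ 2:4:1 → C2H4F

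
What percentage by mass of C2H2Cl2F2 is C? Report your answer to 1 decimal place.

Molar mass = 2(12.01) + 2(1.008) + 2(35.45) + 2(19.00) = 134.936 g/mol
Mass of C per mole = 2 × 12.01 = 24.020 g
% C = 24.020 / 134.936 × 100 = 17.8%

17.8%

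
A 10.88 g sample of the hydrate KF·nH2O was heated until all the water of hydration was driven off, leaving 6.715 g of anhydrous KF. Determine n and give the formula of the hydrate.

KF·2H2O

Mass of water lost = 10.88 − 6.715 = 4.165 g → 4.165 / 18.02 = 0.2311 mol H2O
Molar mass of KF = 58.10 g/mol → mol KF = 6.715 / 58.10 = 0.1156
n = 0.2311 / 0.1156 = 2.00 ≈ 2 → KF·2H2O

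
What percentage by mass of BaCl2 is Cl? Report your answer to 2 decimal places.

Molar mass = 1(137.33) + 2(35.45) = 208.230 g/mol
Mass of Cl per mole = 2 × 35.45 = 70.900 g
% Cl = 70.900 / 208.230 × 100 = 34.05%

34.05%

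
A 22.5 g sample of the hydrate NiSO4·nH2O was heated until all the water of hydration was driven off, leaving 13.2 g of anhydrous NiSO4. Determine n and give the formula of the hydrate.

Mass of water lost = 22.5 − 13.2 = 9.3 g → 9.3 / 18.02 = 0.5161 mol H2O
Molar mass of NiSO4 = 154.76 g/mol → mol NiSO4 = 13.2 / 154.76 = 0.08529
n = 0.5161 / 0.08529 = 6.05 ≈ 6 → NiSO4·6H2O

NiSO4·6H2O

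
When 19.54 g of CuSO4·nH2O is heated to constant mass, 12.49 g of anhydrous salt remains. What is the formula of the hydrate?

Mass of water lost = 19.54 − 12.49 = 7.05 g → 7.05 / 18.02 = 0.3912 mol H2O
Molar mass of CuSO4 = 159.62 g/mol → mol CuSO4 = 12.49 / 159.62 = 0.07825
n = 0.3912 / 0.07825 = 5.00 ≈ 5 → CuSO4·5H2O

CuSO4·5H2O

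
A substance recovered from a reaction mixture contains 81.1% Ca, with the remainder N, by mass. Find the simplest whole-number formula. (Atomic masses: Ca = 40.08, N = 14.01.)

Assume 100 g: 81.1 g Ca, 18.9 g N.
Moles — Ca: 81.1 / 40.08 = 2.023 mol; N: 18.9 / 14.01 = 1.349 mol
Divide by the smallest (1.349 mol N): Ca 1.500, N 1.000
Scaling by 2: Ca 3.00, N 2.00 → Ca3N2

Ca3N2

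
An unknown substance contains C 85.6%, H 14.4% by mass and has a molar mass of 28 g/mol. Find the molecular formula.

C2H4

Assume 100 g: 85.6 g C, 14.4 g H.
Moles — C: 85.6 / 12.01 = 7.127 mol; H: 14.4 / 1.008 = 14.29 mol
Divide by the smallest (7.127 mol C): C 1.000, H 2.004
≈ 1:2 → CH2
Empirical-formula mass = 14.03 g/mol
n = 28 / 14.03 = 2.00 ≈ 2
Molecular formula = (CH2)×2 = C2H4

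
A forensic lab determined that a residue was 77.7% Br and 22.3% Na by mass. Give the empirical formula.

BrNa

Assume 100 g: 77.7 g Br, 22.3 g Na.
n(Br) = 77.7/79.90 = 0.9725, n(Na) = 22.3/22.99 = 0.97
Divide by the smallest (0.97 mol Na): Br 1.003, Na 1.000
→ BrNa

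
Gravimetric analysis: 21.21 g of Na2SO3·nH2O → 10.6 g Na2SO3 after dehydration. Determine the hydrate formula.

Mass of water lost = 21.21 − 10.6 = 10.61 g → 10.61 / 18.02 = 0.5888 mol H2O
Molar mass of Na2SO3 = 126.05 g/mol → mol Na2SO3 = 10.6 / 126.05 = 0.08409
n = 0.5888 / 0.08409 = 7.00 ≈ 7 → Na2SO3·7H2O

Na2SO3·7H2O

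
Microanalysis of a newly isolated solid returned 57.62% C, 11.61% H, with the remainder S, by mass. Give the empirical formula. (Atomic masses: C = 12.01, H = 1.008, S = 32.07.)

Assume 100 g: 57.62 g C, 11.61 g H, 30.77 g S.
C: 57.62 g ÷ 12.01 g/mol = 4.798 mol
H: 11.61 g ÷ 1.008 g/mol = 11.52 mol
S: 30.77 g ÷ 32.07 g/mol = 0.9595 mol
Ratios (÷ 0.9595): C 5.000, H 12.004, S 1.000
→ C5H12S

C5H12S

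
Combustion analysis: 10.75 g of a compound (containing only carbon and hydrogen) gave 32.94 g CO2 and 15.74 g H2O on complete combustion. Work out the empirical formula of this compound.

C3H7

mol C = 32.94 / 44.01 = 0.7485; mass C = 0.7485 × 12.01 = 8.989 g
mol H = 2 × (15.74 / 18.02) = 1.747; mass H = 1.747 × 1.008 = 1.761 g
Divide by the smallest (0.7485 mol C): C 1.000, H 2.334
Multiply by 3: C 3.00, H 7.00 → C3H7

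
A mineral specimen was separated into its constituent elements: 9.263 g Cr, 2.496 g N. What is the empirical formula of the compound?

Moles — Cr: 9.263 / 52.00 = 0.1781 mol; N: 2.496 / 14.01 = 0.1782 mol
Ratios (÷ 0.1781): Cr 1.000, N 1.000
Ratio ≈ 1:1, so the empirical formula is CrN

CrN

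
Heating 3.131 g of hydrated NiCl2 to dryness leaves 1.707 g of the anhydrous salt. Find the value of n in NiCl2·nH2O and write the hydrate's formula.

NiCl2·6H2O

Mass of water lost = 3.131 − 1.707 = 1.424 g → 1.424 / 18.02 = 0.07902 mol H2O
Molar mass of NiCl2 = 129.59 g/mol → mol NiCl2 = 1.707 / 129.59 = 0.01317
n = 0.07902 / 0.01317 = 6.00 ≈ 6 → NiCl2·6H2O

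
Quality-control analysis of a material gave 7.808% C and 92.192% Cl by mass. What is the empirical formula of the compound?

Assume 100 g: 7.808 g C, 92.192 g Cl.
n(C) = 7.808/12.01 = 0.6501, n(Cl) = 92.192/35.45 = 2.601
Ratios (÷ 0.6501): C 1.000, Cl 4.000
→ CCl4

CCl4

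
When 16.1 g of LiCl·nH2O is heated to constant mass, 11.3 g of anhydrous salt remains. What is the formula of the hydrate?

Mass of water lost = 16.1 − 11.3 = 4.8 g → 4.8 / 18.02 = 0.2664 mol H2O
Molar mass of LiCl = 42.39 g/mol → mol LiCl = 11.3 / 42.39 = 0.2666
n = 0.2664 / 0.2666 = 1.00 ≈ 1 → LiCl·H2O

LiCl·H2O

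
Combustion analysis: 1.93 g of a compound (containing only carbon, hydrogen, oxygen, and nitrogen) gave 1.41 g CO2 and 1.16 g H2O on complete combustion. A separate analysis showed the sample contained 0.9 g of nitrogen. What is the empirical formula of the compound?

CH4N2O

mol C = 1.41 / 44.01 = 0.03204; mass C = 0.03204 × 12.01 = 0.3848 g
mol H = 2 × (1.16 / 18.02) = 0.1287; mass H = 0.1287 × 1.008 = 0.1298 g
mol N = 0.9 / 14.01 = 0.06424
mass O = 1.93 − (1.415) = 0.5154 g → mol O = 0.03222
Divide by the smallest (0.03204 mol C): C 1.000, H 4.019, N 2.005, O 1.006
≈ 1:4:2:1 → CH4N2O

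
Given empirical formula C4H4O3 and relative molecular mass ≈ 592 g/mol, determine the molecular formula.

Empirical-formula mass = 100.07 g/mol
n = 592 / 100.07 = 5.92 ≈ 6
Molecular formula = (C4H4O3)6 = C24H24O18

C24H24O18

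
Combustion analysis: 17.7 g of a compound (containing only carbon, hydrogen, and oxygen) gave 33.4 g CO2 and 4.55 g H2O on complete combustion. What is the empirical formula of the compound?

C3H2O2

mol C = 33.4 / 44.01 = 0.7589; mass C = 0.7589 × 12.01 = 9.115 g
mol H = 2 × (4.55 / 18.02) = 0.5050; mass H = 0.5050 × 1.008 = 0.5090 g
mass O = 17.7 − (9.624) = 8.076 g → mol O = 0.5048
Ratios (÷ 0.5048): C 1.503, H 1.000, O 1.000
Multiply by 2: C 3.01, H 2.00, O 2.00 → C3H2O2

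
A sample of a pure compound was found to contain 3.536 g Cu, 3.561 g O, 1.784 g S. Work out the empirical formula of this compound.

n(Cu) = 3.536/63.55 = 0.05564, n(O) = 3.561/16.00 = 0.2226, n(S) = 1.784/32.07 = 0.05563
Smallest is S at 0.05563 mol; normalising gives Cu 1.000, O 4.001, S 1.000
→ CuO4S

CuO4S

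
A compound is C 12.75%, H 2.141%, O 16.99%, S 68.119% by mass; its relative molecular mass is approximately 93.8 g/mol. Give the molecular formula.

CH2OS2

Assume 100 g: 12.75 g C, 2.141 g H, 16.99 g O, 68.119 g S.
Moles — C: 12.75 / 12.01 = 1.062 mol; H: 2.141 / 1.008 = 2.124 mol; O: 16.99 / 16.00 = 1.062 mol; S: 68.119 / 32.07 = 2.124 mol
Smallest is C at 1.062 mol; normalising gives C 1.000, H 2.001, O 1.000, S 2.001
→ CH2OS2
Empirical-formula mass = 94.17 g/mol
n = 93.8 / 94.17 = 1.00 ≈ 1
Molecular formula = empirical formula = CH2OS2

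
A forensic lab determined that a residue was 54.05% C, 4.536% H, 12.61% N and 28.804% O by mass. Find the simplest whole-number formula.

C5H5NO2

Assume 100 g: 54.05 g C, 4.536 g H, 12.61 g N, 28.804 g O.
Moles — C: 54.05 / 12.01 = 4.5 mol; H: 4.536 / 1.008 = 4.5 mol; N: 12.61 / 14.01 = 0.9001 mol; O: 28.804 / 16.00 = 1.8 mol
Divide by the smallest (0.9001 mol N): C 5.000, H 5.000, N 1.000, O 2.000
Ratio ≈ 5:5:1:2, so the empirical formula is C5H5NO2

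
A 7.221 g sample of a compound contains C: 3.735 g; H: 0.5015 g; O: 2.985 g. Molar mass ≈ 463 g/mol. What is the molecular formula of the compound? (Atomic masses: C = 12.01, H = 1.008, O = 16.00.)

C20H32O12

Moles — C: 3.735 / 12.01 = 0.311 mol; H: 0.5015 / 1.008 = 0.4975 mol; O: 2.985 / 16.00 = 0.1866 mol
Divide by the smallest (0.1866 mol O): C 1.667, H 2.667, O 1.000
Multiply by 3: C 5.00, H 8.00, O 3.00 → C5H8O3
Empirical-formula mass = 116.11 g/mol
n = 463 / 116.11 = 3.99 ≈ 4
Molecular formula = (C5H8O3)×4 = C20H32O12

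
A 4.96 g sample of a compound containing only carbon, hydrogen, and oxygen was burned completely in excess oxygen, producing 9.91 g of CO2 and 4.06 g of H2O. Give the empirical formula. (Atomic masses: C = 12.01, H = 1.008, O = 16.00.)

C2H4O

mol C = 9.91 / 44.01 = 0.2252; mass C = 0.2252 × 12.01 = 2.704 g
mol H = 2 × (4.06 / 18.02) = 0.4506; mass H = 0.4506 × 1.008 = 0.4542 g
mass O = 4.96 − (3.159) = 1.801 g → mol O = 0.1126
Smallest is O at 0.1126 mol; normalising gives C 2.000, H 4.002, O 1.000
Ratio ≈ 2:4:1, so the empirical formula is C2H4O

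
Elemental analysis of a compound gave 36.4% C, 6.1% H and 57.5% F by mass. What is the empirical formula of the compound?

CH2F

Assume 100 g: 36.4 g C, 6.1 g H, 57.5 g F.
Moles — C: 36.4 / 12.01 = 3.031 mol; H: 6.1 / 1.008 = 6.052 mol; F: 57.5 / 19.00 = 3.026 mol
Divide by the smallest (3.026 mol F): C 1.001, H 2.000, F 1.000
Ratio ≈ 1:2:1, so the empirical formula is CH2F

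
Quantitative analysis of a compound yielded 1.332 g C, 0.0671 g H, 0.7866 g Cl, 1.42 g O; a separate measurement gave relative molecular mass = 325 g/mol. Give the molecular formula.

n(C) = 1.332/12.01 = 0.1109, n(H) = 0.0671/1.008 = 0.06657, n(Cl) = 0.7866/35.45 = 0.02219, n(O) = 1.42/16.00 = 0.08875
Ratios (÷ 0.02219): C 4.998, H 3.000, Cl 1.000, O 4.000
Ratio ≈ 5:3:1:4, so the empirical formula is C5H3ClO4
Empirical-formula mass = 162.52 g/mol
n = 325 / 162.52 = 2.00 ≈ 2
Molecular formula = (C5H3ClO4)×2 = C10H6Cl2O8

C10H6Cl2O8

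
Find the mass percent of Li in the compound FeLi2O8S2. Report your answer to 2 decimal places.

Molar mass = 1(55.85) + 2(6.94) + 8(16.00) + 2(32.07) = 261.870 g/mol
Mass of Li per mole = 2 × 6.94 = 13.880 g
% Li = 13.880 / 261.870 × 100 = 5.30%

5.30%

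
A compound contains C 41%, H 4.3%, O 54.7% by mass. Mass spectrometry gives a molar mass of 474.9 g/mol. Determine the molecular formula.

C16H20O16

Assume 100 g: 41 g C, 4.3 g H, 54.7 g O.
Moles — C: 41 / 12.01 = 3.414 mol; H: 4.3 / 1.008 = 4.266 mol; O: 54.7 / 16.00 = 3.419 mol
Divide by the smallest (3.414 mol C): C 1.000, H 1.250, O 1.001
×4: C 4.00, H 5.00, O 4.01 → C4H5O4
Empirical-formula mass = 117.08 g/mol
n = 474.9 / 117.08 = 4.06 ≈ 4
Molecular formula = (C4H5O4)×4 = C16H20O16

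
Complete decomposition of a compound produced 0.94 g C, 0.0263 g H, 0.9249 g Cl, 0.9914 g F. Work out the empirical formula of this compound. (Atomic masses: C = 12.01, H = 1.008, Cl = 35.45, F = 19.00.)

C3HClF2

Moles — C: 0.94 / 12.01 = 0.07827 mol; H: 0.0263 / 1.008 = 0.02609 mol; Cl: 0.9249 / 35.45 = 0.02609 mol; F: 0.9914 / 19.00 = 0.05218 mol
Ratios (÷ 0.02609): C 3.000, H 1.000, Cl 1.000, F 2.000
→ C3HClF2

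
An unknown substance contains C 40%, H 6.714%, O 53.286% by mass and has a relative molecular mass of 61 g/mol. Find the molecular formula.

Assume 100 g: 40 g C, 6.714 g H, 53.286 g O.
C: 40 g ÷ 12.01 g/mol = 3.331 mol
H: 6.714 g ÷ 1.008 g/mol = 6.661 mol
O: 53.286 g ÷ 16.00 g/mol = 3.33 mol
Smallest is O at 3.33 mol; normalising gives C 1.000, H 2.000, O 1.000
Ratio ≈ 1:2:1, so the empirical formula is CH2O
Empirical-formula mass = 30.03 g/mol
n = 61 / 30.03 = 2.03 ≈ 2
Molecular formula = (CH2O)×2 = C2H4O2

C2H4O2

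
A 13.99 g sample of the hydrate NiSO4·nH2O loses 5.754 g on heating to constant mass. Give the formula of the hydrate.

NiSO4·6H2O

Mass of anhydrous NiSO4 = 13.99 − 5.754 = 8.236 g
mol H2O = 5.754 / 18.02 = 0.3193
Molar mass of NiSO4 = 154.76 g/mol → mol NiSO4 = 8.236 / 154.76 = 0.05322
n = 0.3193 / 0.05322 = 6.00 ≈ 6 → NiSO4·6H2O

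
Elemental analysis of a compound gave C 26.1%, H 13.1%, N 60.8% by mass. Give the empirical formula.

CH6N2

Assume 100 g: 26.1 g C, 13.1 g H, 60.8 g N.
C: 26.1 g ÷ 12.01 g/mol = 2.173 mol
H: 13.1 g ÷ 1.008 g/mol = 13 mol
N: 60.8 g ÷ 14.01 g/mol = 4.34 mol
Ratios (÷ 2.173): C 1.000, H 5.980, N 1.997
≈ 1:6:2 → CH6N2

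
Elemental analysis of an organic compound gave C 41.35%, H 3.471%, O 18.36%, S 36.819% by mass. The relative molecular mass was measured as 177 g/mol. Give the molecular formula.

Assume 100 g: 41.35 g C, 3.471 g H, 18.36 g O, 36.819 g S.
n(C) = 41.35/12.01 = 3.443, n(H) = 3.471/1.008 = 3.443, n(O) = 18.36/16.00 = 1.147, n(S) = 36.819/32.07 = 1.148
Ratios (÷ 1.147): C 3.000, H 3.001, O 1.000, S 1.001
→ C3H3OS
Empirical-formula mass = 87.12 g/mol
n = 177 / 87.12 = 2.03 ≈ 2
Molecular formula = (C3H3OS)×2 = C6H6O2S2

C6H6O2S2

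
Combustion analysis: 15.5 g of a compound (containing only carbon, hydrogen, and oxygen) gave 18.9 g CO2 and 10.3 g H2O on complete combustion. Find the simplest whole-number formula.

C3H8O4

mol C = 18.9 / 44.01 = 0.4294; mass C = 0.4294 × 12.01 = 5.158 g
mol H = 2 × (10.3 / 18.02) = 1.143; mass H = 1.143 × 1.008 = 1.152 g
mass O = 15.5 − (6.310) = 9.190 g → mol O = 0.5744
Ratios (÷ 0.4294): C 1.000, H 2.662, O 1.337
×3: C 3.00, H 7.99, O 4.01 → C3H8O4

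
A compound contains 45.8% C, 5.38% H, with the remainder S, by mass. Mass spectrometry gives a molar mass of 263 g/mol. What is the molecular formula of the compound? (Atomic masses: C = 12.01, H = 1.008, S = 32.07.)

Assume 100 g: 45.8 g C, 5.38 g H, 48.82 g S.
C: 45.8 g ÷ 12.01 g/mol = 3.813 mol
H: 5.38 g ÷ 1.008 g/mol = 5.337 mol
S: 48.82 g ÷ 32.07 g/mol = 1.522 mol
Divide by the smallest (1.522 mol S): C 2.505, H 3.506, S 1.000
×2: C 5.01, H 7.01, S 2.00 → C5H7S2
Empirical-formula mass = 131.25 g/mol
n = 263 / 131.25 = 2.00 ≈ 2
Molecular formula = (C5H7S2)×2 = C10H14S4

C10H14S4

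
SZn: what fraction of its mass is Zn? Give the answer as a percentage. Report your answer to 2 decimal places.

Molar mass = 1(32.07) + 1(65.38) = 97.450 g/mol
Mass of Zn per mole = 1 × 65.38 = 65.380 g
% Zn = 65.380 / 97.450 × 100 = 67.09%

67.09%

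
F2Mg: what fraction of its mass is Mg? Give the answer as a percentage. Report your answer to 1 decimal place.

39.0%

Molar mass = 2(19.00) + 1(24.31) = 62.310 g/mol
Mass of Mg per mole = 1 × 24.31 = 24.310 g
% Mg = 24.310 / 62.310 × 100 = 39.0%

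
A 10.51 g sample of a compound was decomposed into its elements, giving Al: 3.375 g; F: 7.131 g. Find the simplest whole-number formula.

Al: 3.375 g ÷ 26.98 g/mol = 0.1251 mol
F: 7.131 g ÷ 19.00 g/mol = 0.3753 mol
Ratios (÷ 0.1251): Al 1.000, F 3.000
→ AlF3

AlF3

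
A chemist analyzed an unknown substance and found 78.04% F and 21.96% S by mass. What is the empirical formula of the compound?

F6S

Assume 100 g: 78.04 g F, 21.96 g S.
n(F) = 78.04/19.00 = 4.107, n(S) = 21.96/32.07 = 0.6848
Divide by the smallest (0.6848 mol S): F 5.998, S 1.000
→ F6S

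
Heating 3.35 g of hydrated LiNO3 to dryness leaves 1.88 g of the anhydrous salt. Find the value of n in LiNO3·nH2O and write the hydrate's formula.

LiNO3·3H2O

Mass of water lost = 3.35 − 1.88 = 1.47 g → 1.47 / 18.02 = 0.08158 mol H2O
Molar mass of LiNO3 = 68.95 g/mol → mol LiNO3 = 1.88 / 68.95 = 0.02727
n = 0.08158 / 0.02727 = 2.99 ≈ 3 → LiNO3·3H2O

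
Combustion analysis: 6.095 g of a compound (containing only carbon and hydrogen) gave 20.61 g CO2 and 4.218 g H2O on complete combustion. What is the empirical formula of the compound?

CH

mol C = 20.61 / 44.01 = 0.4683; mass C = 0.4683 × 12.01 = 5.624 g
mol H = 2 × (4.218 / 18.02) = 0.4681; mass H = 0.4681 × 1.008 = 0.4719 g
Smallest is H at 0.4681 mol; normalising gives C 1.000, H 1.000
Ratio ≈ 1:1, so the empirical formula is CH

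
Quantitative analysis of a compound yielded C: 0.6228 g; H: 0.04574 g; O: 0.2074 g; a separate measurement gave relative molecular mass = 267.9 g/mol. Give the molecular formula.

C16H14O4

C: 0.6228 g ÷ 12.01 g/mol = 0.05186 mol
H: 0.04574 g ÷ 1.008 g/mol = 0.04538 mol
O: 0.2074 g ÷ 16.00 g/mol = 0.01296 mol
Divide by the smallest (0.01296 mol O): C 4.001, H 3.501, O 1.000
×2: C 8.00, H 7.00, O 2.00 → C8H7O2
Empirical-formula mass = 135.14 g/mol
n = 267.9 / 135.14 = 1.98 ≈ 2
Molecular formula = (C8H7O2)×2 = C16H14O4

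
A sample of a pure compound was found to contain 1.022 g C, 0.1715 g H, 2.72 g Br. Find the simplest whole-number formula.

n(C) = 1.022/12.01 = 0.0851, n(H) = 0.1715/1.008 = 0.1701, n(Br) = 2.72/79.90 = 0.03404
Ratios (÷ 0.03404): C 2.500, H 4.998, Br 1.000
Multiply by 2: C 5.00, H 10.00, Br 2.00 → C5H10Br2

C5H10Br2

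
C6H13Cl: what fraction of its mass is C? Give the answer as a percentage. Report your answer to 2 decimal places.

59.74%

Molar mass = 6(12.01) + 13(1.008) + 1(35.45) = 120.614 g/mol
Mass of C per mole = 6 × 12.01 = 72.060 g
% C = 72.060 / 120.614 × 100 = 59.74%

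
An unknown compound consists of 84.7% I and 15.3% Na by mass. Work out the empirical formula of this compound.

INa

Assume 100 g: 84.7 g I, 15.3 g Na.
n(I) = 84.7/126.90 = 0.6675, n(Na) = 15.3/22.99 = 0.6655
Smallest is Na at 0.6655 mol; normalising gives I 1.003, Na 1.000
≈ 1:1 → INa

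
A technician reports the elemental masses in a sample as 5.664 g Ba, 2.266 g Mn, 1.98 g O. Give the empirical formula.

BaMnO3

n(Ba) = 5.664/137.33 = 0.04124, n(Mn) = 2.266/54.94 = 0.04124, n(O) = 1.98/16.00 = 0.1237
Smallest is Ba at 0.04124 mol; normalising gives Ba 1.000, Mn 1.000, O 3.000
Ratio ≈ 1:1:3, so the empirical formula is BaMnO3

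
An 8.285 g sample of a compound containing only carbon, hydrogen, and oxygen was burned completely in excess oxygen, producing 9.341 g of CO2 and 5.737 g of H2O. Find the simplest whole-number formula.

C2H6O3

mol C = 9.341 / 44.01 = 0.2122; mass C = 0.2122 × 12.01 = 2.549 g
mol H = 2 × (5.737 / 18.02) = 0.6367; mass H = 0.6367 × 1.008 = 0.6418 g
mass O = 8.285 − (3.191) = 5.094 g → mol O = 0.3184
Smallest is C at 0.2122 mol; normalising gives C 1.000, H 3.000, O 1.500
×2: C 2.00, H 6.00, O 3.00 → C2H6O3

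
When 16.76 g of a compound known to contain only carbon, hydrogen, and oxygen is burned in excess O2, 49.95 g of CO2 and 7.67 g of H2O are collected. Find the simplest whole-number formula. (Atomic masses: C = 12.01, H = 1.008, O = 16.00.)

C8H6O

mol C = 49.95 / 44.01 = 1.135; mass C = 1.135 × 12.01 = 13.63 g
mol H = 2 × (7.67 / 18.02) = 0.8513; mass H = 0.8513 × 1.008 = 0.8581 g
mass O = 16.76 − (14.49) = 2.271 g → mol O = 0.1419
Divide by the smallest (0.1419 mol O): C 7.997, H 5.998, O 1.000
≈ 8:6:1 → C8H6O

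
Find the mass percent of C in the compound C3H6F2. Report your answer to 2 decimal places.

Molar mass = 3(12.01) + 6(1.008) + 2(19.00) = 80.078 g/mol
Mass of C per mole = 3 × 12.01 = 36.030 g
% C = 36.030 / 80.078 × 100 = 44.99%

44.99%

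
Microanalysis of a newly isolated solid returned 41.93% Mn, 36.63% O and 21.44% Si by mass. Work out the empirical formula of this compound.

MnO3Si

Assume 100 g: 41.93 g Mn, 36.63 g O, 21.44 g Si.
n(Mn) = 41.93/54.94 = 0.7632, n(O) = 36.63/16.00 = 2.289, n(Si) = 21.44/28.09 = 0.7633
Divide by the smallest (0.7632 mol Mn): Mn 1.000, O 3.000, Si 1.000
≈ 1:3:1 → MnO3Si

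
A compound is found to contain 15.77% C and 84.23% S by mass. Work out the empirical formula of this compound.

Assume 100 g: 15.77 g C, 84.23 g S.
n(C) = 15.77/12.01 = 1.313, n(S) = 84.23/32.07 = 2.626
Divide by the smallest (1.313 mol C): C 1.000, S 2.000
Ratio ≈ 1:2, so the empirical formula is CS2

CS2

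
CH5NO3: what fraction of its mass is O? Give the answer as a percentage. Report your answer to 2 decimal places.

60.71%

Molar mass = 1(12.01) + 5(1.008) + 1(14.01) + 3(16.00) = 79.060 g/mol
Mass of O per mole = 3 × 16.00 = 48.000 g
% O = 48.000 / 79.060 × 100 = 60.71%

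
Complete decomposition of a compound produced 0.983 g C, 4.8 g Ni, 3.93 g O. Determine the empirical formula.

CNiO3

C: 0.983 g ÷ 12.01 g/mol = 0.08185 mol
Ni: 4.8 g ÷ 58.69 g/mol = 0.08179 mol
O: 3.93 g ÷ 16.00 g/mol = 0.2456 mol
Divide by the smallest (0.08179 mol Ni): C 1.001, Ni 1.000, O 3.003
→ CNiO3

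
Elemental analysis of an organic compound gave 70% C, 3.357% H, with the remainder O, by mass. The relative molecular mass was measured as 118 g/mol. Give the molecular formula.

C7H4O2

Assume 100 g: 70 g C, 3.357 g H, 26.643 g O.
Moles — C: 70 / 12.01 = 5.828 mol; H: 3.357 / 1.008 = 3.33 mol; O: 26.643 / 16.00 = 1.665 mol
Smallest is O at 1.665 mol; normalising gives C 3.500, H 2.000, O 1.000
×2: C 7.00, H 4.00, O 2.00 → C7H4O2
Empirical-formula mass = 120.10 g/mol
n = 118 / 120.10 = 0.98 ≈ 1
Molecular formula = empirical formula = C7H4O2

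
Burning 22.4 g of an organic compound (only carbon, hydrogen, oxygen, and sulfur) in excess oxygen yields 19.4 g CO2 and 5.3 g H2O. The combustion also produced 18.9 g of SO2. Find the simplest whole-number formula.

mol C = 19.4 / 44.01 = 0.4408; mass C = 0.4408 × 12.01 = 5.294 g
mol H = 2 × (5.3 / 18.02) = 0.5882; mass H = 0.5882 × 1.008 = 0.5929 g
mol S = 18.9 / 64.07 = 0.2950; mass S = 9.460 g
mass O = 22.4 − (15.35) = 7.053 g → mol O = 0.4408
Smallest is S at 0.295 mol; normalising gives C 1.494, H 1.994, O 1.494, S 1.000
Scaling by 2: C 2.99, H 3.99, O 2.99, S 2.00 → C3H4O3S2

C3H4O3S2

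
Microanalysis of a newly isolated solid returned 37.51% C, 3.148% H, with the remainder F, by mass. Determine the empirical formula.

CHF

Assume 100 g: 37.51 g C, 3.148 g H, 59.342 g F.
C: 37.51 g ÷ 12.01 g/mol = 3.123 mol
H: 3.148 g ÷ 1.008 g/mol = 3.123 mol
F: 59.342 g ÷ 19.00 g/mol = 3.123 mol
Divide by the smallest (3.123 mol H): C 1.000, H 1.000, F 1.000
Ratio ≈ 1:1:1, so the empirical formula is CHF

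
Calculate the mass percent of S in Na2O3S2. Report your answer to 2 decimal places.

40.56%

Molar mass = 2(22.99) + 3(16.00) + 2(32.07) = 158.120 g/mol
Mass of S per mole = 2 × 32.07 = 64.140 g
% S = 64.140 / 158.120 × 100 = 40.56%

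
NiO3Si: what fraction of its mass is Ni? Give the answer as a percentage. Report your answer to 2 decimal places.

43.55%

Molar mass = 1(58.69) + 3(16.00) + 1(28.09) = 134.780 g/mol
Mass of Ni per mole = 1 × 58.69 = 58.690 g
% Ni = 58.690 / 134.780 × 100 = 43.55%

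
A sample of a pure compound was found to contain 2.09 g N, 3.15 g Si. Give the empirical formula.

N: 2.09 g ÷ 14.01 g/mol = 0.1492 mol
Si: 3.15 g ÷ 28.09 g/mol = 0.1121 mol
Ratios (÷ 0.1121): N 1.330, Si 1.000
Multiply by 3: N 3.99, Si 3.00 → N4Si3

N4Si3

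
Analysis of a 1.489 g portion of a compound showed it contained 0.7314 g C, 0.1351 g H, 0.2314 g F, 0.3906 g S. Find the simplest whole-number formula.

C5H11FS

n(C) = 0.7314/12.01 = 0.0609, n(H) = 0.1351/1.008 = 0.134, n(F) = 0.2314/19.00 = 0.01218, n(S) = 0.3906/32.07 = 0.01218
Smallest is F at 0.01218 mol; normalising gives C 5.000, H 11.005, F 1.000, S 1.000
≈ 5:11:1:1 → C5H11FS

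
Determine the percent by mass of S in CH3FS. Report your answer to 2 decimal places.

48.51%

Molar mass = 1(12.01) + 3(1.008) + 1(19.00) + 1(32.07) = 66.104 g/mol
Mass of S per mole = 1 × 32.07 = 32.070 g
% S = 32.070 / 66.104 × 100 = 48.51%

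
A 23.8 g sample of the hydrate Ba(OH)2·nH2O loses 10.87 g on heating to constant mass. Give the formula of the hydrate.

Ba(OH)2·8H2O

Mass of anhydrous Ba(OH)2 = 23.8 − 10.87 = 12.93 g
mol H2O = 10.87 / 18.02 = 0.6032
Molar mass of Ba(OH)2 = 171.35 g/mol → mol Ba(OH)2 = 12.93 / 171.35 = 0.07546
n = 0.6032 / 0.07546 = 7.99 ≈ 8 → Ba(OH)2·8H2O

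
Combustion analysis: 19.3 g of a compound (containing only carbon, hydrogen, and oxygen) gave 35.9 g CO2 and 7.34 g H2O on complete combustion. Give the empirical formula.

mol C = 35.9 / 44.01 = 0.8157; mass C = 0.8157 × 12.01 = 9.797 g
mol H = 2 × (7.34 / 18.02) = 0.8147; mass H = 0.8147 × 1.008 = 0.8212 g
mass O = 19.3 − (10.62) = 8.682 g → mol O = 0.5426
Ratios (÷ 0.5426): C 1.503, H 1.501, O 1.000
Scaling by 2: C 3.01, H 3.00, O 2.00 → C3H3O2

C3H3O2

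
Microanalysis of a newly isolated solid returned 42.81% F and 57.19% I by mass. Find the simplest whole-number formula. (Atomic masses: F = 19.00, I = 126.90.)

Assume 100 g: 42.81 g F, 57.19 g I.
Moles — F: 42.81 / 19.00 = 2.253 mol; I: 57.19 / 126.90 = 0.4507 mol
Smallest is I at 0.4507 mol; normalising gives F 5.000, I 1.000
≈ 5:1 → F5I

F5I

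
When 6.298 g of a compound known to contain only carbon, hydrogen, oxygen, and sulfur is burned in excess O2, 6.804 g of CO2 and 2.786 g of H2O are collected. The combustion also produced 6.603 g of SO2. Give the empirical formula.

C3H6OS2

mol C = 6.804 / 44.01 = 0.1546; mass C = 0.1546 × 12.01 = 1.857 g
mol H = 2 × (2.786 / 18.02) = 0.3092; mass H = 0.3092 × 1.008 = 0.3117 g
mol S = 6.603 / 64.07 = 0.1031; mass S = 3.305 g
mass O = 6.298 − (5.474) = 0.8244 g → mol O = 0.05153
Divide by the smallest (0.05153 mol O): C 3.000, H 6.001, O 1.000, S 2.000
Ratio ≈ 3:6:1:2, so the empirical formula is C3H6OS2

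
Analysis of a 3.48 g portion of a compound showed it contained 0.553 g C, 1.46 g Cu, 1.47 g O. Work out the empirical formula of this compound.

Moles — C: 0.553 / 12.01 = 0.04604 mol; Cu: 1.46 / 63.55 = 0.02297 mol; O: 1.47 / 16.00 = 0.09187 mol
Smallest is Cu at 0.02297 mol; normalising gives C 2.004, Cu 1.000, O 3.999
Ratio ≈ 2:1:4, so the empirical formula is C2CuO4

C2CuO4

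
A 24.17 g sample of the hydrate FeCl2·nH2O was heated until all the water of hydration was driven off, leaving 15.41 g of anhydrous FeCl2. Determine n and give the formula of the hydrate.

Mass of water lost = 24.17 − 15.41 = 8.76 g → 8.76 / 18.02 = 0.4861 mol H2O
Molar mass of FeCl2 = 126.75 g/mol → mol FeCl2 = 15.41 / 126.75 = 0.1216
n = 0.4861 / 0.1216 = 4.00 ≈ 4 → FeCl2·4H2O

FeCl2·4H2O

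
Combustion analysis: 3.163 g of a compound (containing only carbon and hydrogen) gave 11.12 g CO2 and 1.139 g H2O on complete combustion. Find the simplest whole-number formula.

C2H

mol C = 11.12 / 44.01 = 0.2527; mass C = 0.2527 × 12.01 = 3.035 g
mol H = 2 × (1.139 / 18.02) = 0.1264; mass H = 0.1264 × 1.008 = 0.1274 g
Ratios (÷ 0.1264): C 1.999, H 1.000
≈ 2:1 → C2H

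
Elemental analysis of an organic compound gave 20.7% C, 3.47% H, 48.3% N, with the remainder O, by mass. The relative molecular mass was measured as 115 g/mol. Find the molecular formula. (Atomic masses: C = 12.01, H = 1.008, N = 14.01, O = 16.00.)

C2H4N4O2

Assume 100 g: 20.7 g C, 3.47 g H, 48.3 g N, 27.53 g O.
C: 20.7 g ÷ 12.01 g/mol = 1.724 mol
H: 3.47 g ÷ 1.008 g/mol = 3.442 mol
N: 48.3 g ÷ 14.01 g/mol = 3.448 mol
O: 27.53 g ÷ 16.00 g/mol = 1.721 mol
Smallest is O at 1.721 mol; normalising gives C 1.002, H 2.001, N 2.004, O 1.000
≈ 1:2:2:1 → CH2N2O
Empirical-formula mass = 58.05 g/mol
n = 115 / 58.05 = 1.98 ≈ 2
Molecular formula = (CH2N2O)×2 = C2H4N4O2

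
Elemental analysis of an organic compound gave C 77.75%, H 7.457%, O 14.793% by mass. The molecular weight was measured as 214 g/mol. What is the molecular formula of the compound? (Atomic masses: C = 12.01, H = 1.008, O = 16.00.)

Assume 100 g: 77.75 g C, 7.457 g H, 14.793 g O.
Moles — C: 77.75 / 12.01 = 6.474 mol; H: 7.457 / 1.008 = 7.398 mol; O: 14.793 / 16.00 = 0.9246 mol
Smallest is O at 0.9246 mol; normalising gives C 7.002, H 8.001, O 1.000
→ C7H8O
Empirical-formula mass = 108.13 g/mol
n = 214 / 108.13 = 1.98 ≈ 2
Molecular formula = (C7H8O)×2 = C14H16O2

C14H16O2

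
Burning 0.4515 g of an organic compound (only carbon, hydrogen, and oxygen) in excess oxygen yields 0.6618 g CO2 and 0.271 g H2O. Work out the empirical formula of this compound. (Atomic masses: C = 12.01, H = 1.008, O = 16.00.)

CH2O

mol C = 0.6618 / 44.01 = 0.01504; mass C = 0.01504 × 12.01 = 0.1806 g
mol H = 2 × (0.271 / 18.02) = 0.03008; mass H = 0.03008 × 1.008 = 0.03032 g
mass O = 0.4515 − (0.2109) = 0.2406 g → mol O = 0.01504
Smallest is O at 0.01504 mol; normalising gives C 1.000, H 2.000, O 1.000
→ CH2O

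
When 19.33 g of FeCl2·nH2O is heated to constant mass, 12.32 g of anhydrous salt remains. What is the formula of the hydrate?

Mass of water lost = 19.33 − 12.32 = 7.01 g → 7.01 / 18.02 = 0.389 mol H2O
Molar mass of FeCl2 = 126.75 g/mol → mol FeCl2 = 12.32 / 126.75 = 0.0972
n = 0.389 / 0.0972 = 4.00 ≈ 4 → FeCl2·4H2O

FeCl2·4H2O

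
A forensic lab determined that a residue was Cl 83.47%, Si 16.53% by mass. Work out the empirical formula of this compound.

Cl4Si

Assume 100 g: 83.47 g Cl, 16.53 g Si.
Cl: 83.47 g ÷ 35.45 g/mol = 2.355 mol
Si: 16.53 g ÷ 28.09 g/mol = 0.5885 mol
Ratios (÷ 0.5885): Cl 4.001, Si 1.000
→ Cl4Si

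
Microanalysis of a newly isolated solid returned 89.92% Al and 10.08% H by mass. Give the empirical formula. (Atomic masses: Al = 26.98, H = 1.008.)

AlH3

Assume 100 g: 89.92 g Al, 10.08 g H.
Al: 89.92 g ÷ 26.98 g/mol = 3.333 mol
H: 10.08 g ÷ 1.008 g/mol = 10 mol
Ratios (÷ 3.333): Al 1.000, H 3.000
→ AlH3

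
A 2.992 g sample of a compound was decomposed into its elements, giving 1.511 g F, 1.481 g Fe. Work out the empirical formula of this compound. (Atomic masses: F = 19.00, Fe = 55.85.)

Moles — F: 1.511 / 19.00 = 0.07953 mol; Fe: 1.481 / 55.85 = 0.02652 mol
Divide by the smallest (0.02652 mol Fe): F 2.999, Fe 1.000
Ratio ≈ 3:1, so the empirical formula is F3Fe

F3Fe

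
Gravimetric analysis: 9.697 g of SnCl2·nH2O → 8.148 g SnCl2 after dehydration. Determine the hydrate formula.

SnCl2·2H2O

Mass of water lost = 9.697 − 8.148 = 1.549 g → 1.549 / 18.02 = 0.08596 mol H2O
Molar mass of SnCl2 = 189.61 g/mol → mol SnCl2 = 8.148 / 189.61 = 0.04297
n = 0.08596 / 0.04297 = 2.00 ≈ 2 → SnCl2·2H2O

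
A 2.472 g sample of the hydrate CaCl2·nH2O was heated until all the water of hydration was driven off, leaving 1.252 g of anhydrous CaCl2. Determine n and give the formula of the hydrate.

Mass of water lost = 2.472 − 1.252 = 1.22 g → 1.22 / 18.02 = 0.0677 mol H2O
Molar mass of CaCl2 = 110.98 g/mol → mol CaCl2 = 1.252 / 110.98 = 0.01128
n = 0.0677 / 0.01128 = 6.00 ≈ 6 → CaCl2·6H2O

CaCl2·6H2O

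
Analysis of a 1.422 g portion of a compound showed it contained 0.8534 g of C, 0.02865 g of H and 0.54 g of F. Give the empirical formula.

n(C) = 0.8534/12.01 = 0.07106, n(H) = 0.02865/1.008 = 0.02842, n(F) = 0.54/19.00 = 0.02842
Ratios (÷ 0.02842): C 2.500, H 1.000, F 1.000
Multiply by 2: C 5.00, H 2.00, F 2.00 → C5H2F2

C5H2F2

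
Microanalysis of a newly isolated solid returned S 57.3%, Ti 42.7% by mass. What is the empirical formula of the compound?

S2Ti

Assume 100 g: 57.3 g S, 42.7 g Ti.
Moles — S: 57.3 / 32.07 = 1.787 mol; Ti: 42.7 / 47.87 = 0.892 mol
Divide by the smallest (0.892 mol Ti): S 2.003, Ti 1.000
→ S2Ti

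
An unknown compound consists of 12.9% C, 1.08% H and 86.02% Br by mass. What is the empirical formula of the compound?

Assume 100 g: 12.9 g C, 1.08 g H, 86.02 g Br.
Moles — C: 12.9 / 12.01 = 1.074 mol; H: 1.08 / 1.008 = 1.071 mol; Br: 86.02 / 79.90 = 1.077 mol
Divide by the smallest (1.071 mol H): C 1.002, H 1.000, Br 1.005
≈ 1:1:1 → CHBr

CHBr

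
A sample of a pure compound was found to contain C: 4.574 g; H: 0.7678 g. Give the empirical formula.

CH2

C: 4.574 g ÷ 12.01 g/mol = 0.3808 mol
H: 0.7678 g ÷ 1.008 g/mol = 0.7617 mol
Smallest is C at 0.3808 mol; normalising gives C 1.000, H 2.000
≈ 1:2 → CH2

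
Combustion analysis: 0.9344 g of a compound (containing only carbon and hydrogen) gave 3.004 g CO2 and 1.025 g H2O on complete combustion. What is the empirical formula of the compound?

mol C = 3.004 / 44.01 = 0.06826; mass C = 0.06826 × 12.01 = 0.8198 g
mol H = 2 × (1.025 / 18.02) = 0.1138; mass H = 0.1138 × 1.008 = 0.1147 g
Divide by the smallest (0.06826 mol C): C 1.000, H 1.667
×3: C 3.00, H 5.00 → C3H5

C3H5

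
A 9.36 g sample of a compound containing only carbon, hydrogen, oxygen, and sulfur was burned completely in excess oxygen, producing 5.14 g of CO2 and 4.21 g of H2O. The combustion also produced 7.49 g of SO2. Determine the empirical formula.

mol C = 5.14 / 44.01 = 0.1168; mass C = 0.1168 × 12.01 = 1.403 g
mol H = 2 × (4.21 / 18.02) = 0.4673; mass H = 0.4673 × 1.008 = 0.4710 g
mol S = 7.49 / 64.07 = 0.1169; mass S = 3.749 g
mass O = 9.36 − (5.623) = 3.737 g → mol O = 0.2336
Ratios (÷ 0.1168): C 1.000, H 4.001, O 2.000, S 1.001
→ CH4O2S

CH4O2S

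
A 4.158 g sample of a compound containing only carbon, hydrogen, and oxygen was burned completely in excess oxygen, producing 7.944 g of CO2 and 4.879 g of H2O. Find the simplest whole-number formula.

mol C = 7.944 / 44.01 = 0.1805; mass C = 0.1805 × 12.01 = 2.168 g
mol H = 2 × (4.879 / 18.02) = 0.5415; mass H = 0.5415 × 1.008 = 0.5458 g
mass O = 4.158 − (2.714) = 1.444 g → mol O = 0.09027
Ratios (÷ 0.09027): C 2.000, H 5.999, O 1.000
≈ 2:6:1 → C2H6O

C2H6O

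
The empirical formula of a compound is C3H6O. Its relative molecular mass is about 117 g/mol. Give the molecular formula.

Empirical-formula mass = 58.08 g/mol
n = 117 / 58.08 = 2.01 ≈ 2
Molecular formula = (C3H6O)2 = C6H12O2

C6H12O2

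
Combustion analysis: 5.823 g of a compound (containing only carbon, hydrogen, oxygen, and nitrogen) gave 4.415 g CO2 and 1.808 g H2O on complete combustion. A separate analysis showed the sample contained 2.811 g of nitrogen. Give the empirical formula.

CH2N2O

mol C = 4.415 / 44.01 = 0.1003; mass C = 0.1003 × 12.01 = 1.205 g
mol H = 2 × (1.808 / 18.02) = 0.2007; mass H = 0.2007 × 1.008 = 0.2023 g
mol N = 2.811 / 14.01 = 0.2006
mass O = 5.823 − (4.218) = 1.605 g → mol O = 0.1003
Smallest is O at 0.1003 mol; normalising gives C 1.000, H 2.001, N 2.000, O 1.000
→ CH2N2O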